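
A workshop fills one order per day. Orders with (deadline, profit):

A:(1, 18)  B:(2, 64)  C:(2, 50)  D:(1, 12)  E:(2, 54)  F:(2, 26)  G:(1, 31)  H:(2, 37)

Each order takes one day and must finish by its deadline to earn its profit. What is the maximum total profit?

By profit: B(d2,64), E(d2,54), C(d2,50), H(d2,37), G(d1,31), F(d2,26), A(d1,18), D(d1,12)
B→slot 2; E→slot 1; C skipped; H skipped; G skipped; F skipped; A skipped; D skipped.
Profit = 54 + 64 = 118

118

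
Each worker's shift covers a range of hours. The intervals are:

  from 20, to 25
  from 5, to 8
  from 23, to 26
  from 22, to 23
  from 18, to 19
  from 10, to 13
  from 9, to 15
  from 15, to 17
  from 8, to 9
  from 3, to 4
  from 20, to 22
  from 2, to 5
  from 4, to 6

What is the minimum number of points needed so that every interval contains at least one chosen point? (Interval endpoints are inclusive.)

7

By right end: [3,4]  [2,5]  [4,6]  [5,8]  [8,9]  [10,13]  [9,15]  [15,17]  [18,19]  [20,22]  [22,23]  [20,25]  [23,26]
[3,4] uncovered → point at 4; [5,8] uncovered → point at 8; [10,13] uncovered → point at 13; [15,17] uncovered → point at 17; [18,19] uncovered → point at 19; [20,22] uncovered → point at 22; [23,26] uncovered → point at 26.
Points: 4, 8, 13, 17, 19, 22, 26 (7 total).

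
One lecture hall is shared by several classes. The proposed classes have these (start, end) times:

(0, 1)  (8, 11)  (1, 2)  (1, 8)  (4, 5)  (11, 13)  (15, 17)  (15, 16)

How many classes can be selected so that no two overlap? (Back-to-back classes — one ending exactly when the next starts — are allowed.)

6

Sort by end time and greedily take each interval whose start is ≥ the last chosen end.
Sorted by end: (0,1)  (1,2)  (4,5)  (1,8)  (8,11)  (11,13)  (15,16)  (15,17)
take (0,1); take (1,2); take (4,5); take (8,11); take (11,13); take (15,16).
Selected 6 classes.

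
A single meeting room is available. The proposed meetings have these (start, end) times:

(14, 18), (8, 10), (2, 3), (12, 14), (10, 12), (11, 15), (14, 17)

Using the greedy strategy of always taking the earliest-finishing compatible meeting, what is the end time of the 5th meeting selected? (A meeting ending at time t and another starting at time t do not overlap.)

17

Order by finish time; keep every interval that doesn't clash with the previous kept one.
By end time: (2,3), (8,10), (10,12), (12,14), (11,15), (14,17), (14,18).
Pick (2,3); next start ≥ 3 → (8,10); next start ≥ 10 → (10,12); next start ≥ 12 → (12,14); next start ≥ 14 → (14,17).
Selected: (2,3) (8,10) (10,12) (12,14) (14,17)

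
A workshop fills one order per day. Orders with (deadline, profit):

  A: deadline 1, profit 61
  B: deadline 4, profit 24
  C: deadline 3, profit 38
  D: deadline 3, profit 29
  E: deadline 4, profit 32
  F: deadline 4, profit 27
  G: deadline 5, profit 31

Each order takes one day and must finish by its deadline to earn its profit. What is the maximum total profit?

191

By profit: A(d1,61), C(d3,38), E(d4,32), G(d5,31), D(d3,29), F(d4,27), B(d4,24)
A→slot 1; C→slot 3; E→slot 4; G→slot 5; D→slot 2; F skipped; B skipped.
Profit = 61 + 29 + 38 + 32 + 31 = 191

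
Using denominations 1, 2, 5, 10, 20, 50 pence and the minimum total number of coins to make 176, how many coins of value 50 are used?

3

Use the largest denomination that fits, subtract, and repeat.
176 − 3×50→26 − 1×20→6 − 1×5→1 − 1×1→0
Count of 50: 3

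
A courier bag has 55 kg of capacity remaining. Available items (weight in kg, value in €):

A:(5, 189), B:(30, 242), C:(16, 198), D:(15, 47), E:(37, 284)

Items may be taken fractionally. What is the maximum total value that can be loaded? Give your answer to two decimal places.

Sort by value per unit weight and fill in that order.
Order: A (189/5=37.80) > C (198/16=12.38) > B (242/30=8.07) > E (284/37=7.68) > D (47/15=3.13)
Fill: take A (5 @ 189) → take C (16 @ 198) → take B (30 @ 242) → take 4/37 of E → 30.70; 55/55 used.
Total value = 659.70

659.70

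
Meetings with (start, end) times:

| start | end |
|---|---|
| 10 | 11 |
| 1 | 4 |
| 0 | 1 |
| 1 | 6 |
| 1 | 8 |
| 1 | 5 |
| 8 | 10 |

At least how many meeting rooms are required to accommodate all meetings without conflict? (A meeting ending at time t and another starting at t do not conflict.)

4

Events (time:±→running): 0:+→1 1:-→0 1:+→1 1:+→2 1:+→3 1:+→4 … peak 4.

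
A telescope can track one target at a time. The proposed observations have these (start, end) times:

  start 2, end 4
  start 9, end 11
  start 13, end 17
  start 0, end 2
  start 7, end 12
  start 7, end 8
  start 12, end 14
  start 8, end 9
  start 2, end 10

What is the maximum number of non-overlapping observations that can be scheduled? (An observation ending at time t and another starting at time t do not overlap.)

Order by finish time; keep every interval that doesn't clash with the previous kept one.
Sorted by end: (0,2)  (2,4)  (7,8)  (8,9)  (2,10)  (9,11)  (7,12)  (12,14)  (13,17)
take (0,2); take (2,4); take (7,8); take (8,9); skip (2,10); take (9,11); take (12,14); skip (13,17).
Selected 6 observations.

6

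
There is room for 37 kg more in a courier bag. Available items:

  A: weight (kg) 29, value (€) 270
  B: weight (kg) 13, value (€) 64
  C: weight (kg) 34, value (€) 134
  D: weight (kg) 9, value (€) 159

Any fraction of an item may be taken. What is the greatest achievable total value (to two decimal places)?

Greedy by value/weight ratio, highest first.
Ratios (sorted): D 17.67, A 9.31, B 4.92, C 3.94
take D (9 @ 159); take 28/29 of A → 260.69. Capacity used 37/37.
Total value = 419.69

419.69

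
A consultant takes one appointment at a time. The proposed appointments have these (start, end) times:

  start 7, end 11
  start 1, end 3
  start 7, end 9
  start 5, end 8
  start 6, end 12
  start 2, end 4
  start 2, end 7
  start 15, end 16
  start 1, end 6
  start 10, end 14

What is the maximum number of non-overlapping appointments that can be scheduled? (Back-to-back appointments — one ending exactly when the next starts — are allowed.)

4

Sort by end time and greedily take each interval whose start is ≥ the last chosen end.
Sorted by end: (1,3)  (2,4)  (1,6)  (2,7)  (5,8)  (7,9)  (7,11)  (6,12)  (10,14)  (15,16)
take (1,3); skip (2,4); skip (2,7); take (5,8); skip (7,9); take (10,14); take (15,16).
Selected 4 appointments.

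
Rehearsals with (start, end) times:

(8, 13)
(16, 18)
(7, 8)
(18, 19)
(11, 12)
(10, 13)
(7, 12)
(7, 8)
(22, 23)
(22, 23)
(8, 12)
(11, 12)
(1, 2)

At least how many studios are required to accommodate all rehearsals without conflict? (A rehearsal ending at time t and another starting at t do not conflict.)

The answer is the maximum number of intervals overlapping at any instant.
starts: [1, 7, 7, 7, 8, 8, 10, 11, 11, 16, 18, 22, 22]
ends:   [2, 8, 8, 12, 12, 12, 12, 13, 13, 18, 19, 23, 23]
s1→1 e2→0 s7→1 s7→2 s7→3 e8→2 e8→1 s8→2 s8→3 s10→4 s11→5 s11→6  — peak 6.

6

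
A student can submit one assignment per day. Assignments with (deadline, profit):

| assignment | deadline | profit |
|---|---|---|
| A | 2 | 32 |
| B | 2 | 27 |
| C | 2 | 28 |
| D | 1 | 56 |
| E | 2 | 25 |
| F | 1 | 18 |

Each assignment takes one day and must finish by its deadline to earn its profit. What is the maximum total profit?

Sort by profit descending; place each in the latest free slot ≤ its deadline.
Profit order: D=56 A=32 C=28 B=27 E=25 F=18
Assign: D→slot 1, A→slot 2, C skipped, B skipped, E skipped, F skipped.
Slots: [1:D] [2:A]
Profit = 56 + 32 = 88

88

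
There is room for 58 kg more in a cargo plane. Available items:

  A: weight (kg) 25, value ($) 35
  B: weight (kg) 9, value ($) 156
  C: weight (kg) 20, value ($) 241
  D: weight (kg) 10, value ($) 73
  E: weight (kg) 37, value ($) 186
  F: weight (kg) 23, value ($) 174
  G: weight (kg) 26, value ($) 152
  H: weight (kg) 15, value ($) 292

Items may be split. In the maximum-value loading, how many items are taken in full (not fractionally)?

3

Order: H (292/15=19.47) > B (156/9=17.33) > C (241/20=12.05) > F (174/23=7.57) > D (73/10=7.30) > G (152/26=5.85) > E (186/37=5.03) > A (35/25=1.40)
Fill: take H (15 @ 292) → take B (9 @ 156) → take C (20 @ 241) → take 14/23 of F → 105.91; 58/58 used.
3 item(s) taken whole; one partial (take 14/23 of F).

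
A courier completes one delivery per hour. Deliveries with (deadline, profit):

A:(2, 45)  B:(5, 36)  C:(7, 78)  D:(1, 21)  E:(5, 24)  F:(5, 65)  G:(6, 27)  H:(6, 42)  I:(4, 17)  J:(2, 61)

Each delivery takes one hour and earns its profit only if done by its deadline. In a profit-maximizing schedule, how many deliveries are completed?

7

By profit: C(d7,78), F(d5,65), J(d2,61), A(d2,45), H(d6,42), B(d5,36), G(d6,27), E(d5,24), D(d1,21), I(d4,17)
C→slot 7; F→slot 5; J→slot 2; A→slot 1; H→slot 6; B→slot 4; G→slot 3; E skipped; D skipped; I skipped.
7 of 10 scheduled.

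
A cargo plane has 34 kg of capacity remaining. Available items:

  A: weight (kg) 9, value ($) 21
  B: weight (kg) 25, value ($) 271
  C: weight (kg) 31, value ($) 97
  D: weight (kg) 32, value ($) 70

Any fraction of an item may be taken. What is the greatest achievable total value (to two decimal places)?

299.16

Greedy by value/weight ratio, highest first.
Ratios (sorted): B 10.84, C 3.13, A 2.33, D 2.19
take B (25 @ 271); take 9/31 of C → 28.16. Capacity used 34/34.
Total value = 299.16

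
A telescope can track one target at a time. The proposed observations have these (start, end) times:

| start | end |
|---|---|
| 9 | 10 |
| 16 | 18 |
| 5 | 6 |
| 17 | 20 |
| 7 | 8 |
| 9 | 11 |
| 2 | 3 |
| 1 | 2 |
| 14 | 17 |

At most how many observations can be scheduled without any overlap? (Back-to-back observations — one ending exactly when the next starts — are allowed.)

Sort by end time and greedily take each interval whose start is ≥ the last chosen end.
By end time: (1,2), (2,3), (5,6), (7,8), (9,10), (9,11), (14,17), (16,18), (17,20).
Pick (1,2); next start ≥ 2 → (2,3); next start ≥ 3 → (5,6); next start ≥ 6 → (7,8); next start ≥ 8 → (9,10); next start ≥ 10 → (14,17); next start ≥ 17 → (17,20).
Selected 7 observations.

7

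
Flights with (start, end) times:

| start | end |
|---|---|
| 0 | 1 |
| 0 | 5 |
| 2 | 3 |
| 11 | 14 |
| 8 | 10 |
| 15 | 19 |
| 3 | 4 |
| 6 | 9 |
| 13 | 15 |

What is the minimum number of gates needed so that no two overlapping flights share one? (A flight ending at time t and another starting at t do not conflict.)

Count concurrent intervals with a sweep; the peak is the room count.
Events (time:±→running): 0:+→1 0:+→2 … peak 2.

2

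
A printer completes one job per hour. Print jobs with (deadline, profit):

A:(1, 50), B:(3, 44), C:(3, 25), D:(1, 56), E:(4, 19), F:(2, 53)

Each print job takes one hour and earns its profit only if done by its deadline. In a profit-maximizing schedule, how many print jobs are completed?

Profit order: D=56 F=53 A=50 B=44 C=25 E=19
Assign: D→slot 1, F→slot 2, A skipped, B→slot 3, C skipped, E→slot 4.
Slots: [1:D] [2:F] [3:B] [4:E]
4 of 6 scheduled.

4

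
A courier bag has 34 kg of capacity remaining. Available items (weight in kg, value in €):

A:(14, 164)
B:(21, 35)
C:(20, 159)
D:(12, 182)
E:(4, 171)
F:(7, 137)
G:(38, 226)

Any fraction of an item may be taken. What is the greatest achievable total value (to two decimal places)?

Sort by value per unit weight and fill in that order.
Ratios (sorted): E 42.75, F 19.57, D 15.17, A 11.71, C 7.95, G 5.95, B 1.67
take E (4 @ 171); take F (7 @ 137); take D (12 @ 182); take 11/14 of A → 128.86. Capacity used 34/34.
Total value = 618.86

618.86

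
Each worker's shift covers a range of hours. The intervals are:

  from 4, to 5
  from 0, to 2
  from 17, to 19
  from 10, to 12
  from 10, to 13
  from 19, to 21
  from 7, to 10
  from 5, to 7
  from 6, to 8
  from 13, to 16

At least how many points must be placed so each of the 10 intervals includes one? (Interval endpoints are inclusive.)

Process intervals by earliest right end; each time one isn't hit yet, stab at its right endpoint.
Sorted: [0,2] [4,5] [5,7] [6,8] [7,10] [10,12] [10,13] [13,16] [17,19] [19,21]
{[0,2]} hit by 2; {[4,5],[5,7]} hit by 5; {[6,8],[7,10]} hit by 8; {[10,12],[10,13]} hit by 12; {[13,16]} hit by 16; {[17,19],[19,21]} hit by 19.
Points: 2, 5, 8, 12, 16, 19 (6 total).

6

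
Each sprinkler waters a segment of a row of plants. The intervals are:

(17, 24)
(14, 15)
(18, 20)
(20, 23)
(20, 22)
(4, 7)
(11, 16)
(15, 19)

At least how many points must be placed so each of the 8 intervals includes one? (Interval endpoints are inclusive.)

3

Sort by right endpoint; whenever an interval is uncovered, place a point at its right end.
Sorted: [4,7] [14,15] [11,16] [15,19] [18,20] [20,22] [20,23] [17,24]
{[4,7]} hit by 7; {[14,15],[11,16],[15,19]} hit by 15; {[18,20],[20,22],[20,23],[17,24]} hit by 20.
Points: 7, 15, 20 (3 total).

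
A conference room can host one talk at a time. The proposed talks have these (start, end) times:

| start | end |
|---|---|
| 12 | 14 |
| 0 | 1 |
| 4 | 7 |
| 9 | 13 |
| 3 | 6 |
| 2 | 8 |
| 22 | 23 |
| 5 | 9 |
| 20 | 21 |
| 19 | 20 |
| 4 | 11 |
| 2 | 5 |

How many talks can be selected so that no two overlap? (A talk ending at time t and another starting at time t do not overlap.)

Order by finish time; keep every interval that doesn't clash with the previous kept one.
Sorted by end: (0,1)  (2,5)  (3,6)  (4,7)  (2,8)  (5,9)  (4,11)  (9,13)  (12,14)  (19,20)  (20,21)  (22,23)
take (0,1); take (2,5); skip (2,8); take (5,9); take (9,13); skip (12,14); take (19,20); take (20,21); take (22,23).
Selected 7 talks.

7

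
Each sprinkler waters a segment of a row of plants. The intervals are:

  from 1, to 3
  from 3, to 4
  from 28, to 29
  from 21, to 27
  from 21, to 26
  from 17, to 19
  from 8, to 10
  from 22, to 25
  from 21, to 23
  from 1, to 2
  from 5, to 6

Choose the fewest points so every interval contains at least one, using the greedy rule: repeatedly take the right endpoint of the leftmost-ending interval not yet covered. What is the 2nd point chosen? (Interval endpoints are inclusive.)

Sorted: [1,2] [1,3] [3,4] [5,6] [8,10] [17,19] [21,23] [22,25] [21,26] [21,27] [28,29]
{[1,2],[1,3]} hit by 2; {[3,4]} hit by 4; {[5,6]} hit by 6; {[8,10]} hit by 10; {[17,19]} hit by 19; {[21,23],[22,25],[21,26],[21,27]} hit by 23; {[28,29]} hit by 29.
Points: 2, 4, 6, 10, 19, 23, 29 (7 total).

4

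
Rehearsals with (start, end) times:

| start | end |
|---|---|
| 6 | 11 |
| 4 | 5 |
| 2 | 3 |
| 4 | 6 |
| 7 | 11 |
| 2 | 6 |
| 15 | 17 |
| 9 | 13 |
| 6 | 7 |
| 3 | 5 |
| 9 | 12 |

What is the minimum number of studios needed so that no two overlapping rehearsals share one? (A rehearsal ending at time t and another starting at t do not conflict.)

Count concurrent intervals with a sweep; the peak is the room count.
Events (time:±→running): 2:+→1 2:+→2 3:-→1 3:+→2 4:+→3 4:+→4 … peak 4.

4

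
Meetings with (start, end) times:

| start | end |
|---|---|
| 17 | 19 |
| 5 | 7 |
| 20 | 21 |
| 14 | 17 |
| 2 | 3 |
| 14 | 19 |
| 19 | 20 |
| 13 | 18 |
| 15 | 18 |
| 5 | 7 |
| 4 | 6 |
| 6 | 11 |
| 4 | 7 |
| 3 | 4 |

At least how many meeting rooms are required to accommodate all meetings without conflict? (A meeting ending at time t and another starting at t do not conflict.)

4

Events (time:±→running): 2:+→1 3:-→0 3:+→1 4:-→0 4:+→1 4:+→2 5:+→3 5:+→4 … peak 4.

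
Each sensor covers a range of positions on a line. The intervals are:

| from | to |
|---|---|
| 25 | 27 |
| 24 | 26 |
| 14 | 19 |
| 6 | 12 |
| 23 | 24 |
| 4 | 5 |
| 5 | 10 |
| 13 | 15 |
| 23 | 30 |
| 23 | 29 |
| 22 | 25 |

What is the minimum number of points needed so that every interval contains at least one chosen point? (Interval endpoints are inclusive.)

Process intervals by earliest right end; each time one isn't hit yet, stab at its right endpoint.
Sorted: [4,5] [5,10] [6,12] [13,15] [14,19] [23,24] [22,25] [24,26] [25,27] [23,29] [23,30]
{[4,5],[5,10]} hit by 5; {[6,12]} hit by 12; {[13,15],[14,19]} hit by 15; {[23,24],[22,25],[24,26]} hit by 24; {[25,27],[23,29],[23,30]} hit by 27.
Points: 5, 12, 15, 24, 27 (5 total).

5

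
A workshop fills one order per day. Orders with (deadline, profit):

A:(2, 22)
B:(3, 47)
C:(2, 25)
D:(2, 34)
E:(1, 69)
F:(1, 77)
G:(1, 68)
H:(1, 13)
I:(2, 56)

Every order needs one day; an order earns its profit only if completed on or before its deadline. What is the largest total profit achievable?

180

Profit order: F=77 E=69 G=68 I=56 B=47 D=34 C=25 A=22 H=13
Assign: F→slot 1, E skipped, G skipped, I→slot 2, B→slot 3, D skipped, C skipped, A skipped, H skipped.
Slots: [1:F] [2:I] [3:B]
Profit = 77 + 56 + 47 = 180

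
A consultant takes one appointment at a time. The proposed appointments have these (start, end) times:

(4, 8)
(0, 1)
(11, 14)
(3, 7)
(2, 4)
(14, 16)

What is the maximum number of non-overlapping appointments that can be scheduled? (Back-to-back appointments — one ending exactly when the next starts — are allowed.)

5

Sort by end time and greedily take each interval whose start is ≥ the last chosen end.
Sorted by end: (0,1)  (2,4)  (3,7)  (4,8)  (11,14)  (14,16)
take (0,1); take (2,4); take (4,8); take (11,14); take (14,16).
Selected 5 appointments.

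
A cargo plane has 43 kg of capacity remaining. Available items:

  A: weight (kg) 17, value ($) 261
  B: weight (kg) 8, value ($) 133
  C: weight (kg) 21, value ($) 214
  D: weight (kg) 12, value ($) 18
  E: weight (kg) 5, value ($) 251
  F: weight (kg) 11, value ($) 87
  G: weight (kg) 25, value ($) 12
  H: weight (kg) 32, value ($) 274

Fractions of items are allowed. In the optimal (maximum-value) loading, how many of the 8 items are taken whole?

Greedy by value/weight ratio, highest first.
Ratios (sorted): E 50.20, B 16.62, A 15.35, C 10.19, H 8.56, F 7.91, D 1.50, G 0.48
take E (5 @ 251); take B (8 @ 133); take A (17 @ 261); take 13/21 of C → 132.48. Capacity used 43/43.
3 item(s) taken whole; one partial (take 13/21 of C).

3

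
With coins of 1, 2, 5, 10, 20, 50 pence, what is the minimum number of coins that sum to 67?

4

Greedy: take as many of the largest coin as possible, then repeat with the remainder.
67 − 1×50→17 − 1×10→7 − 1×5→2 − 1×2→0
Total coins = 1 + 1 + 1 + 1 = 4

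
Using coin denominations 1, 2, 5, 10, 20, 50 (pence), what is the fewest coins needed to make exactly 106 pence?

106 = 2×50 + 1×5 + 1×1
Total coins = 2 + 1 + 1 = 4

4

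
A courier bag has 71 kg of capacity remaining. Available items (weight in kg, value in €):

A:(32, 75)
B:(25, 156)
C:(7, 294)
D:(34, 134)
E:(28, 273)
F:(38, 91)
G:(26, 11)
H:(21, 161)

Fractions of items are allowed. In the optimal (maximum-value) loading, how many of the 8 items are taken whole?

3

Sort by value per unit weight and fill in that order.
Order: C (294/7=42.00) > E (273/28=9.75) > H (161/21=7.67) > B (156/25=6.24) > D (134/34=3.94) > F (91/38=2.39) > A (75/32=2.34) > G (11/26=0.42)
Fill: take C (7 @ 294) → take E (28 @ 273) → take H (21 @ 161) → take 15/25 of B → 93.60; 71/71 used.
3 item(s) taken whole; one partial (take 15/25 of B).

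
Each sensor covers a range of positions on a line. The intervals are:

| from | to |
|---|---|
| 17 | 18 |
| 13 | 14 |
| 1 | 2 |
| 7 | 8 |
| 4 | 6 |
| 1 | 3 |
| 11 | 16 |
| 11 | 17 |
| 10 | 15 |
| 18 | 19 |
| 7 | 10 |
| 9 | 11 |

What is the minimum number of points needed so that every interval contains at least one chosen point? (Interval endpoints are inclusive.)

6

By right end: [1,2]  [1,3]  [4,6]  [7,8]  [7,10]  [9,11]  [13,14]  [10,15]  [11,16]  [11,17]  [17,18]  [18,19]
[1,2] uncovered → point at 2; [4,6] uncovered → point at 6; [7,8] uncovered → point at 8; [9,11] uncovered → point at 11; [13,14] uncovered → point at 14; [17,18] uncovered → point at 18.
Points: 2, 6, 8, 11, 14, 18 (6 total).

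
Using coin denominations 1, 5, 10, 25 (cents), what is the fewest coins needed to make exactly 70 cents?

Greedy: take as many of the largest coin as possible, then repeat with the remainder.
70 = 2×25 + 2×10
Total coins = 2 + 2 = 4

4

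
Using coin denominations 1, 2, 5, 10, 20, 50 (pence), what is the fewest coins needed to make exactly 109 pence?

Greedy: take as many of the largest coin as possible, then repeat with the remainder.
109 − 2×50→9 − 1×5→4 − 2×2→0
Total coins = 2 + 1 + 2 = 5

5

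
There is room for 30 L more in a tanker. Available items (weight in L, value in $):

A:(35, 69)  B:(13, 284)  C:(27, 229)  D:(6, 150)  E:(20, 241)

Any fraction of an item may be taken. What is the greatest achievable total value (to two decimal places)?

Sort by value per unit weight and fill in that order.
Ratios (sorted): D 25.00, B 21.85, E 12.05, C 8.48, A 1.97
take D (6 @ 150); take B (13 @ 284); take 11/20 of E → 132.55. Capacity used 30/30.
Total value = 566.55

566.55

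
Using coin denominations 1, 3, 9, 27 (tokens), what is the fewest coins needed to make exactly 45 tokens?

Greedy: take as many of the largest coin as possible, then repeat with the remainder.
45 = 1×27 + 2×9
Total coins = 1 + 2 = 3

3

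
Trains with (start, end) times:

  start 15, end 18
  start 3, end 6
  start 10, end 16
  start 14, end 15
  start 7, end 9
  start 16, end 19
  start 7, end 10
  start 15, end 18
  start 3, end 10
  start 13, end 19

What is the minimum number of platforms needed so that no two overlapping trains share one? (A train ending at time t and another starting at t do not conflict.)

4

The answer is the maximum number of intervals overlapping at any instant.
starts: [3, 3, 7, 7, 10, 13, 14, 15, 15, 16]
ends:   [6, 9, 10, 10, 15, 16, 18, 18, 19, 19]
s3→1 s3→2 e6→1 s7→2 s7→3 e9→2 e10→1 e10→0 s10→1 s13→2 s14→3 e15→2 s15→3 s15→4  — peak 4.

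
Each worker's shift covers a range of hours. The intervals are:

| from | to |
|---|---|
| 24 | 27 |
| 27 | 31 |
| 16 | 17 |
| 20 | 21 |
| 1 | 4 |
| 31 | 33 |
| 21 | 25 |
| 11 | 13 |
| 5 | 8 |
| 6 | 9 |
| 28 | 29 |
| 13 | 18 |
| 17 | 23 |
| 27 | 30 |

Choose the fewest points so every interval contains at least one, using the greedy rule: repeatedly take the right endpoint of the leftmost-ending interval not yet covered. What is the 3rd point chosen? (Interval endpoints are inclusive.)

Sort by right endpoint; whenever an interval is uncovered, place a point at its right end.
Sorted: [1,4] [5,8] [6,9] [11,13] [16,17] [13,18] [20,21] [17,23] [21,25] [24,27] [28,29] [27,30] [27,31] [31,33]
{[1,4]} hit by 4; {[5,8],[6,9]} hit by 8; {[11,13]} hit by 13; {[16,17],[13,18]} hit by 17; {[20,21],[17,23],[21,25]} hit by 21; {[24,27]} hit by 27; {[28,29],[27,30],[27,31]} hit by 29; {[31,33]} hit by 33.
Points: 4, 8, 13, 17, 21, 27, 29, 33 (8 total).

13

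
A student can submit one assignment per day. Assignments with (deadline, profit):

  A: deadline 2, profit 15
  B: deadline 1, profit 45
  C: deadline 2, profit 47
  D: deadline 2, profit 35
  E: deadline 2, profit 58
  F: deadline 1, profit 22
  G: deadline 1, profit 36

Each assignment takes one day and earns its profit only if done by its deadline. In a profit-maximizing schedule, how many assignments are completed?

Profit order: E=58 C=47 B=45 G=36 D=35 F=22 A=15
Assign: E→slot 2, C→slot 1, B skipped, G skipped, D skipped, F skipped, A skipped.
Slots: [1:C] [2:E]
2 of 7 scheduled.

2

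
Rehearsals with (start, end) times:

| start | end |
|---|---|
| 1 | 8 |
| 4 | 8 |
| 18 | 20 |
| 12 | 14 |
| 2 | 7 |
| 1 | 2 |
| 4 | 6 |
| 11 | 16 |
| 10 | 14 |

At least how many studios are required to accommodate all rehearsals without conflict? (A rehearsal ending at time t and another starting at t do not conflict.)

Events (time:±→running): 1:+→1 1:+→2 2:-→1 2:+→2 4:+→3 4:+→4 … peak 4.

4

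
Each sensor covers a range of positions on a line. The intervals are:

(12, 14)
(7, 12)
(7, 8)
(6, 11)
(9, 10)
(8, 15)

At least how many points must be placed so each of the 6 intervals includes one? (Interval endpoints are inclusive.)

3

Sorted: [7,8] [9,10] [6,11] [7,12] [12,14] [8,15]
{[7,8]} hit by 8; {[9,10],[6,11],[7,12]} hit by 10; {[12,14],[8,15]} hit by 14.
Points: 8, 10, 14 (3 total).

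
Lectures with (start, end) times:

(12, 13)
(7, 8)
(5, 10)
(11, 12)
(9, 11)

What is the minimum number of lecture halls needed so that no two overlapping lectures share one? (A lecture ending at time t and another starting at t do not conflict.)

2

Events (time:±→running): 5:+→1 7:+→2 … peak 2.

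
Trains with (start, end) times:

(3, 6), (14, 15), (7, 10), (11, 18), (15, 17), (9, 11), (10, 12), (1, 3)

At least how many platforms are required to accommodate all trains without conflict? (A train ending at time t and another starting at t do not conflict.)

starts: [1, 3, 7, 9, 10, 11, 14, 15]
ends:   [3, 6, 10, 11, 12, 15, 17, 18]
s1→1 e3→0 s3→1 e6→0 s7→1 s9→2  — peak 2.

2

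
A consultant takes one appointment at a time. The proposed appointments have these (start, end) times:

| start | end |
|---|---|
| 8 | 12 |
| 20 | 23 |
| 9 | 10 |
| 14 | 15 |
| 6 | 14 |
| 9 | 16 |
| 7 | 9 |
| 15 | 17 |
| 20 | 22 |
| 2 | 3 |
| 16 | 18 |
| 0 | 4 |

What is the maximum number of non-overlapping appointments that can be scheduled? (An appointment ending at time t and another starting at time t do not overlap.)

By end time: (2,3), (0,4), (7,9), (9,10), (8,12), (6,14), (14,15), (9,16), (15,17), (16,18), (20,22), (20,23).
Pick (2,3); next start ≥ 3 → (7,9); next start ≥ 9 → (9,10); next start ≥ 10 → (14,15); next start ≥ 15 → (15,17); next start ≥ 17 → (20,22).
Selected 6 appointments.

6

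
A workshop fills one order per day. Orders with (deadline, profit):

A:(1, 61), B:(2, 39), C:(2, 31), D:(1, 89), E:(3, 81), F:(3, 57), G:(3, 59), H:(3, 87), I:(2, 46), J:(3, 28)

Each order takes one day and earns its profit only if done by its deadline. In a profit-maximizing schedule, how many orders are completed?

Sort by profit descending; place each in the latest free slot ≤ its deadline.
Profit order: D=89 H=87 E=81 A=61 G=59 F=57 I=46 B=39 C=31 J=28
Assign: D→slot 1, H→slot 3, E→slot 2, A skipped, G skipped, F skipped, I skipped, B skipped, C skipped, J skipped.
Slots: [1:D] [2:E] [3:H]
3 of 10 scheduled.

3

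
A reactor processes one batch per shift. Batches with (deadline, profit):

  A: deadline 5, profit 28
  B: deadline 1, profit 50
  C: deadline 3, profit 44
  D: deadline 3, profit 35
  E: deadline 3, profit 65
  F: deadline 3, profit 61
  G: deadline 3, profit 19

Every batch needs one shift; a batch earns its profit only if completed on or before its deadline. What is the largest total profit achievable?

Sort by profit descending; place each in the latest free slot ≤ its deadline.
Profit order: E=65 F=61 B=50 C=44 D=35 A=28 G=19
Assign: E→slot 3, F→slot 2, B→slot 1, C skipped, D skipped, A→slot 5, G skipped.
Slots: [1:B] [2:F] [3:E] [5:A]
Profit = 50 + 61 + 65 + 28 = 204

204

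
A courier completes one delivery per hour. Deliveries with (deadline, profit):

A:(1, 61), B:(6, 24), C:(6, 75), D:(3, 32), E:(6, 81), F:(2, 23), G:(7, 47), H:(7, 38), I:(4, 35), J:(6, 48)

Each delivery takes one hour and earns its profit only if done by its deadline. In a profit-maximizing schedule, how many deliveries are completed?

7

By profit: E(d6,81), C(d6,75), A(d1,61), J(d6,48), G(d7,47), H(d7,38), I(d4,35), D(d3,32), B(d6,24), F(d2,23)
E→slot 6; C→slot 5; A→slot 1; J→slot 4; G→slot 7; H→slot 3; I→slot 2; D skipped; B skipped; F skipped.
7 of 10 scheduled.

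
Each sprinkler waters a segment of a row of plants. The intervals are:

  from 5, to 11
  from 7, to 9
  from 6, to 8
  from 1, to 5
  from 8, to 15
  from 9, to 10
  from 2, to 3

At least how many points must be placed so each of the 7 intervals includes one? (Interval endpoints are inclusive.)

3

Sorted: [2,3] [1,5] [6,8] [7,9] [9,10] [5,11] [8,15]
{[2,3],[1,5]} hit by 3; {[6,8],[7,9]} hit by 8; {[9,10],[5,11],[8,15]} hit by 10.
Points: 3, 8, 10 (3 total).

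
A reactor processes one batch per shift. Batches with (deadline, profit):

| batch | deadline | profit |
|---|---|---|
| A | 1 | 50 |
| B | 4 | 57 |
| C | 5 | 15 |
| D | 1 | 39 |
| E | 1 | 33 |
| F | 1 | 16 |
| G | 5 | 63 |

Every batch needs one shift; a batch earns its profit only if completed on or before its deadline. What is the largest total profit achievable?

Take jobs in profit order; each goes to the latest open slot no later than its deadline.
Profit order: G=63 B=57 A=50 D=39 E=33 F=16 C=15
Assign: G→slot 5, B→slot 4, A→slot 1, D skipped, E skipped, F skipped, C→slot 3.
Slots: [1:A] [3:C] [4:B] [5:G]
Profit = 50 + 15 + 57 + 63 = 185

185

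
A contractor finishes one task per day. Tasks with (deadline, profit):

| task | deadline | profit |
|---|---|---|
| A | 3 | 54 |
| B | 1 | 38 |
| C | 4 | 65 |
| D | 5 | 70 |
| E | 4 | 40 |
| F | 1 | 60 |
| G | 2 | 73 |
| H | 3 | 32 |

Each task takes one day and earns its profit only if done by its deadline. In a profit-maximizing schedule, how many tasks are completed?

By profit: G(d2,73), D(d5,70), C(d4,65), F(d1,60), A(d3,54), E(d4,40), B(d1,38), H(d3,32)
G→slot 2; D→slot 5; C→slot 4; F→slot 1; A→slot 3; E skipped; B skipped; H skipped.
5 of 8 scheduled.

5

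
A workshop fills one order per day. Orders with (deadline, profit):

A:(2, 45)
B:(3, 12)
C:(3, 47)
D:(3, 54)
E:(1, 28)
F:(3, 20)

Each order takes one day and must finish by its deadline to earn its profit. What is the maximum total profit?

By profit: D(d3,54), C(d3,47), A(d2,45), E(d1,28), F(d3,20), B(d3,12)
D→slot 3; C→slot 2; A→slot 1; E skipped; F skipped; B skipped.
Profit = 45 + 47 + 54 = 146

146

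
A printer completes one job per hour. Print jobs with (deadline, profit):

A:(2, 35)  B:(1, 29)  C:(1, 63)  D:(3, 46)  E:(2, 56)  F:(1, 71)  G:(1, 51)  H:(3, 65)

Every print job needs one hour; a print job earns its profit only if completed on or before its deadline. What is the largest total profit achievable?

Take jobs in profit order; each goes to the latest open slot no later than its deadline.
By profit: F(d1,71), H(d3,65), C(d1,63), E(d2,56), G(d1,51), D(d3,46), A(d2,35), B(d1,29)
F→slot 1; H→slot 3; C skipped; E→slot 2; G skipped; D skipped; A skipped; B skipped.
Profit = 71 + 56 + 65 = 192

192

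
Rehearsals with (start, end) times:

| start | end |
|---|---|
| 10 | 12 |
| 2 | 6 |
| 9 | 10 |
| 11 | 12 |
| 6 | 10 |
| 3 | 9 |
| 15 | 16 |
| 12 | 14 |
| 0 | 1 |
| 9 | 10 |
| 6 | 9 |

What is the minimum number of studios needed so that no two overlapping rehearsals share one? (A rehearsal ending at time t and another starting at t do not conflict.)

Count concurrent intervals with a sweep; the peak is the room count.
Events (time:±→running): 0:+→1 1:-→0 2:+→1 3:+→2 6:-→1 6:+→2 6:+→3 … peak 3.

3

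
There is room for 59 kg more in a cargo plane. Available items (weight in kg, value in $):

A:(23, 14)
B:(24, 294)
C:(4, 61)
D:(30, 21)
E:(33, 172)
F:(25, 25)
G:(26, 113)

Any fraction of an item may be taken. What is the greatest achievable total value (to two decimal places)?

Order: C (61/4=15.25) > B (294/24=12.25) > E (172/33=5.21) > G (113/26=4.35) > F (25/25=1.00) > D (21/30=0.70) > A (14/23=0.61)
Fill: take C (4 @ 61) → take B (24 @ 294) → take 31/33 of E → 161.58; 59/59 used.
Total value = 516.58

516.58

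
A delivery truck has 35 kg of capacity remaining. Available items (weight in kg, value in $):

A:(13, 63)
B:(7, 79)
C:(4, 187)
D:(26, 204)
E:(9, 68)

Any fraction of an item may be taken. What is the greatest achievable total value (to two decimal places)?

Greedy by value/weight ratio, highest first.
Ratios (sorted): C 46.75, B 11.29, D 7.85, E 7.56, A 4.85
take C (4 @ 187); take B (7 @ 79); take 24/26 of D → 188.31. Capacity used 35/35.
Total value = 454.31

454.31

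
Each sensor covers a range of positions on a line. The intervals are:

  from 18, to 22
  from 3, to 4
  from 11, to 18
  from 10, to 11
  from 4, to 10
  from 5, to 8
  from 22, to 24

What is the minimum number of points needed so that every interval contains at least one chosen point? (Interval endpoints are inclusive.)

Process intervals by earliest right end; each time one isn't hit yet, stab at its right endpoint.
By right end: [3,4]  [5,8]  [4,10]  [10,11]  [11,18]  [18,22]  [22,24]
[3,4] uncovered → point at 4; [5,8] uncovered → point at 8; [10,11] uncovered → point at 11; [18,22] uncovered → point at 22.
Points: 4, 8, 11, 22 (4 total).

4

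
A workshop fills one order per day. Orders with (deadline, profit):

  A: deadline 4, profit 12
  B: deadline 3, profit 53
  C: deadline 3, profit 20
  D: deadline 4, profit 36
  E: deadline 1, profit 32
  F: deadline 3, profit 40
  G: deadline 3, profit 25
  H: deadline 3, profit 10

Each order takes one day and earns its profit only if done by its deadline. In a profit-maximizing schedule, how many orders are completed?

Profit order: B=53 F=40 D=36 E=32 G=25 C=20 A=12 H=10
Assign: B→slot 3, F→slot 2, D→slot 4, E→slot 1, G skipped, C skipped, A skipped, H skipped.
Slots: [1:E] [2:F] [3:B] [4:D]
4 of 8 scheduled.

4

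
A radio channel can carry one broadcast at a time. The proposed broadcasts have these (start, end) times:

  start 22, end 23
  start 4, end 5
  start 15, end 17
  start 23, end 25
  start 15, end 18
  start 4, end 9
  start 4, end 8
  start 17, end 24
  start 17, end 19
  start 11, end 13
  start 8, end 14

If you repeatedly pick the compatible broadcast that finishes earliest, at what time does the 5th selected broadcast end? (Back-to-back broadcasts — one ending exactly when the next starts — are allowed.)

23

Sort by end time and greedily take each interval whose start is ≥ the last chosen end.
By end time: (4,5), (4,8), (4,9), (11,13), (8,14), (15,17), (15,18), (17,19), (22,23), (17,24), (23,25).
Pick (4,5); next start ≥ 5 → (11,13); next start ≥ 13 → (15,17); next start ≥ 17 → (17,19); next start ≥ 19 → (22,23); next start ≥ 23 → (23,25).
Selected: (4,5) (11,13) (15,17) (17,19) (22,23) (23,25)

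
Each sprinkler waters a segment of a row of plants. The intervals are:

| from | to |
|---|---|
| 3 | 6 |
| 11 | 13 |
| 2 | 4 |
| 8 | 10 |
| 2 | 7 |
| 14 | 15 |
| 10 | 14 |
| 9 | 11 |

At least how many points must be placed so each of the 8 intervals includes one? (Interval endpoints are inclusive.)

4

Sorted: [2,4] [3,6] [2,7] [8,10] [9,11] [11,13] [10,14] [14,15]
{[2,4],[3,6],[2,7]} hit by 4; {[8,10],[9,11]} hit by 10; {[11,13],[10,14]} hit by 13; {[14,15]} hit by 15.
Points: 4, 10, 13, 15 (4 total).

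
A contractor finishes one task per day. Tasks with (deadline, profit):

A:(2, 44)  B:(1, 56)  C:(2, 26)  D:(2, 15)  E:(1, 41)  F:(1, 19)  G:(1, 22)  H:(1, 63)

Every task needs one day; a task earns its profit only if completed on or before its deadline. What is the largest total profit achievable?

107

By profit: H(d1,63), B(d1,56), A(d2,44), E(d1,41), C(d2,26), G(d1,22), F(d1,19), D(d2,15)
H→slot 1; B skipped; A→slot 2; E skipped; C skipped; G skipped; F skipped; D skipped.
Profit = 63 + 44 = 107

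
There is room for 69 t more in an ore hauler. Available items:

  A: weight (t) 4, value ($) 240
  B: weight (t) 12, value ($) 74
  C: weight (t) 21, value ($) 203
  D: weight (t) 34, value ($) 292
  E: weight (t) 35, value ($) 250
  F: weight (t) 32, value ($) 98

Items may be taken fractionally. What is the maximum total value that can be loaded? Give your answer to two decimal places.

Order: A (240/4=60.00) > C (203/21=9.67) > D (292/34=8.59) > E (250/35=7.14) > B (74/12=6.17) > F (98/32=3.06)
Fill: take A (4 @ 240) → take C (21 @ 203) → take D (34 @ 292) → take 10/35 of E → 71.43; 69/69 used.
Total value = 806.43

806.43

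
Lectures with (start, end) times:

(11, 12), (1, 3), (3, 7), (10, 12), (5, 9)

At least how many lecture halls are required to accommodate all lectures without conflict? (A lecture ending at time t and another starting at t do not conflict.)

Count concurrent intervals with a sweep; the peak is the room count.
starts: [1, 3, 5, 10, 11]
ends:   [3, 7, 9, 12, 12]
s1→1 e3→0 s3→1 s5→2  — peak 2.

2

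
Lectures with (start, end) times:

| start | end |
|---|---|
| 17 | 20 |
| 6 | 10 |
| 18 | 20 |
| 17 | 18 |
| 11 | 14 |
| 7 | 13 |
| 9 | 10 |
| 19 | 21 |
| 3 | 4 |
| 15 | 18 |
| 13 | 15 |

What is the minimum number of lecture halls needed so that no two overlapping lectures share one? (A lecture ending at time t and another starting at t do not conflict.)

3

Events (time:±→running): 3:+→1 4:-→0 6:+→1 7:+→2 9:+→3 … peak 3.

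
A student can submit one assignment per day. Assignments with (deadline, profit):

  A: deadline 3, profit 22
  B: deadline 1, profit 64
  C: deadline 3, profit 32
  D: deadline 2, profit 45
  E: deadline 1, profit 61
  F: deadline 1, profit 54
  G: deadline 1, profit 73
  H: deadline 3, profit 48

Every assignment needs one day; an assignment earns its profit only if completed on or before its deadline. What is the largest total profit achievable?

166

Sort by profit descending; place each in the latest free slot ≤ its deadline.
Profit order: G=73 B=64 E=61 F=54 H=48 D=45 C=32 A=22
Assign: G→slot 1, B skipped, E skipped, F skipped, H→slot 3, D→slot 2, C skipped, A skipped.
Slots: [1:G] [2:D] [3:H]
Profit = 73 + 45 + 48 = 166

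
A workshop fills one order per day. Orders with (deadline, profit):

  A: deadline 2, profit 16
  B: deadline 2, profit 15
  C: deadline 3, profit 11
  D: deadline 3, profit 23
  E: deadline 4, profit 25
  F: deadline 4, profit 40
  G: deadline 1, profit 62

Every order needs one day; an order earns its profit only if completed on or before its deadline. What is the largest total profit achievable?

Sort by profit descending; place each in the latest free slot ≤ its deadline.
Profit order: G=62 F=40 E=25 D=23 A=16 B=15 C=11
Assign: G→slot 1, F→slot 4, E→slot 3, D→slot 2, A skipped, B skipped, C skipped.
Slots: [1:G] [2:D] [3:E] [4:F]
Profit = 62 + 23 + 25 + 40 = 150

150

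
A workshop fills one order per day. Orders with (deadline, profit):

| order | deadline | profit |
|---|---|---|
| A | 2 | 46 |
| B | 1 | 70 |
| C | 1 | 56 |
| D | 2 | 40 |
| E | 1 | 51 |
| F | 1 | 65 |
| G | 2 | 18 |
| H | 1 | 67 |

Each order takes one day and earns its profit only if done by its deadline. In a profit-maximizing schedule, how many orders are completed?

2

Sort by profit descending; place each in the latest free slot ≤ its deadline.
By profit: B(d1,70), H(d1,67), F(d1,65), C(d1,56), E(d1,51), A(d2,46), D(d2,40), G(d2,18)
B→slot 1; H skipped; F skipped; C skipped; E skipped; A→slot 2; D skipped; G skipped.
2 of 8 scheduled.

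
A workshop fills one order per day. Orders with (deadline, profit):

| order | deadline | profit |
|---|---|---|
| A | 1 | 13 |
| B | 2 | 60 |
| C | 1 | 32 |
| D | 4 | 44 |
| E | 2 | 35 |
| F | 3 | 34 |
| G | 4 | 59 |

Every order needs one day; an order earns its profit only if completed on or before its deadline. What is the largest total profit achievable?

198

Profit order: B=60 G=59 D=44 E=35 F=34 C=32 A=13
Assign: B→slot 2, G→slot 4, D→slot 3, E→slot 1, F skipped, C skipped, A skipped.
Slots: [1:E] [2:B] [3:D] [4:G]
Profit = 35 + 60 + 44 + 59 = 198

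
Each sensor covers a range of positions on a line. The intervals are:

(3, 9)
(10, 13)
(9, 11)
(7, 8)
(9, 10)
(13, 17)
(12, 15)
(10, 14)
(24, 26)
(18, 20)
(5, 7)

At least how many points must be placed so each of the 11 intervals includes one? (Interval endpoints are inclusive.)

Process intervals by earliest right end; each time one isn't hit yet, stab at its right endpoint.
Sorted: [5,7] [7,8] [3,9] [9,10] [9,11] [10,13] [10,14] [12,15] [13,17] [18,20] [24,26]
{[5,7],[7,8],[3,9]} hit by 7; {[9,10],[9,11],[10,13],[10,14]} hit by 10; {[12,15],[13,17]} hit by 15; {[18,20]} hit by 20; {[24,26]} hit by 26.
Points: 7, 10, 15, 20, 26 (5 total).

5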